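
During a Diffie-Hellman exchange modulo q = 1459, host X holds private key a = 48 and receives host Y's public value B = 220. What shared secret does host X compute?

Shared key K = 220^48 mod 1459.
220^1 ≡ 220 (mod 1459)
220^2 = (220^1)^2 ≡ 220^2 = 48400 ≡ 253 (mod 1459)
220^4 = (220^2)^2 ≡ 253^2 = 64009 ≡ 1272 (mod 1459)
220^8 = (220^4)^2 ≡ 1272^2 = 1617984 ≡ 1412 (mod 1459)
220^16 = (220^8)^2 ≡ 1412^2 = 1993744 ≡ 750 (mod 1459)
220^32 = (220^16)^2 ≡ 750^2 = 562500 ≡ 785 (mod 1459)
220^48 = 220^32 · 220^16 ≡ 785 · 750 ≡ 773 (mod 1459).

773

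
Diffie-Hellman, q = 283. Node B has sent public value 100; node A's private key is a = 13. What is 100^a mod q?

Shared key K = 100^13 mod 283.
100^1 ≡ 100 (mod 283)
100^2 = (100^1)^2 ≡ 100^2 = 10000 ≡ 95 (mod 283)
100^4 = (100^2)^2 ≡ 95^2 = 9025 ≡ 252 (mod 283)
100^8 = (100^4)^2 ≡ 252^2 = 63504 ≡ 112 (mod 283)
100^13 = 100^8 · 100^4 · 100^1 ≡ 112 · 252 · 100 ≡ 41 (mod 283).

41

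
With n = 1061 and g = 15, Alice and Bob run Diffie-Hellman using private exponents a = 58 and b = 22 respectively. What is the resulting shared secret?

Alice sends A = g^a mod n = 15^58 mod 1061.
15^1 ≡ 15 (mod 1061)
15^2 = (15^1)^2 ≡ 15^2 = 225 ≡ 225 (mod 1061)
15^4 = (15^2)^2 ≡ 225^2 = 50625 ≡ 758 (mod 1061)
15^8 = (15^4)^2 ≡ 758^2 = 574564 ≡ 563 (mod 1061)
15^16 = (15^8)^2 ≡ 563^2 = 316969 ≡ 791 (mod 1061)
15^32 = (15^16)^2 ≡ 791^2 = 625681 ≡ 752 (mod 1061)
15^58 = 15^32 · 15^16 · 15^8 · 15^2 ≡ 752 · 791 · 563 · 225 ≡ 509 (mod 1061).
So A = 509. Bob then computes K = A^b mod n = 509^22 mod 1061.
509^1 ≡ 509 (mod 1061)
509^2 = (509^1)^2 ≡ 509^2 = 259081 ≡ 197 (mod 1061)
509^4 = (509^2)^2 ≡ 197^2 = 38809 ≡ 613 (mod 1061)
509^8 = (509^4)^2 ≡ 613^2 = 375769 ≡ 175 (mod 1061)
509^16 = (509^8)^2 ≡ 175^2 = 30625 ≡ 917 (mod 1061)
509^22 = 509^16 · 509^4 · 509^2 ≡ 917 · 613 · 197 ≡ 206 (mod 1061).

206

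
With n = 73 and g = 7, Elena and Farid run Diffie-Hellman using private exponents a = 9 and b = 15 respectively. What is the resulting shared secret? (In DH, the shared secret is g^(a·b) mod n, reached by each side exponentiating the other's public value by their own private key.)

Elena sends A = g^a mod n = 7^9 mod 73.
7^1 ≡ 7 (mod 73)
7^2 = (7^1)^2 ≡ 7^2 = 49 ≡ 49 (mod 73)
7^4 = (7^2)^2 ≡ 49^2 = 2401 ≡ 65 (mod 73)
7^8 = (7^4)^2 ≡ 65^2 = 4225 ≡ 64 (mod 73)
7^9 = 7^8 · 7^1 ≡ 64 · 7 ≡ 10 (mod 73).
So A = 10. Farid then computes K = A^b mod n = 10^15 mod 73.
10^1 ≡ 10 (mod 73)
10^2 = (10^1)^2 ≡ 10^2 = 100 ≡ 27 (mod 73)
10^4 = (10^2)^2 ≡ 27^2 = 729 ≡ 72 (mod 73)
10^8 = (10^4)^2 ≡ 72^2 = 5184 ≡ 1 (mod 73)
10^15 = 10^8 · 10^4 · 10^2 · 10^1 ≡ 1 · 72 · 27 · 10 ≡ 22 (mod 73).

22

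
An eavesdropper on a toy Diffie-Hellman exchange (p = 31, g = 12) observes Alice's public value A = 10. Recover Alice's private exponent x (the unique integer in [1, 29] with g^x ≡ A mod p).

26

Try successive powers of 12 modulo 31:
12^1 ≡ 12
12^2 ≡ 20
12^3 ≡ 23
12^4 ≡ 28
12^5 ≡ 26
12^6 ≡ 2
12^7 ≡ 24
12^8 ≡ 9
12^9 ≡ 15
12^10 ≡ 25
12^11 ≡ 21
12^12 ≡ 4
12^13 ≡ 17
12^14 ≡ 18
12^15 ≡ 30
12^16 ≡ 19
12^17 ≡ 11
12^18 ≡ 8
12^19 ≡ 3
12^20 ≡ 5
12^21 ≡ 29
12^22 ≡ 7
12^23 ≡ 22
12^24 ≡ 16
12^25 ≡ 6
12^26 ≡ 10
Found: x = 26.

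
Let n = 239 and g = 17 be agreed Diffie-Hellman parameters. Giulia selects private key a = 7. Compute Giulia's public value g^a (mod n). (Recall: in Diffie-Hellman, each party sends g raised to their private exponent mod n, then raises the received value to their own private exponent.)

Public value = 17^7 (mod 239).
17^1 ≡ 17 (mod 239)
17^2 = (17^1)^2 ≡ 17^2 = 289 ≡ 50 (mod 239)
17^4 = (17^2)^2 ≡ 50^2 = 2500 ≡ 110 (mod 239)
17^7 = 17^4 · 17^2 · 17^1 ≡ 110 · 50 · 17 ≡ 51 (mod 239).

51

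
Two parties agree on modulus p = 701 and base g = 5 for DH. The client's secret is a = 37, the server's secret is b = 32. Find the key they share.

660

The server sends B = g^b mod p = 5^32 mod 701.
5^1 ≡ 5 (mod 701)
5^2 = (5^1)^2 ≡ 5^2 = 25 ≡ 25 (mod 701)
5^4 = (5^2)^2 ≡ 25^2 = 625 ≡ 625 (mod 701)
5^8 = (5^4)^2 ≡ 625^2 = 390625 ≡ 168 (mod 701)
5^16 = (5^8)^2 ≡ 168^2 = 28224 ≡ 184 (mod 701)
5^32 = (5^16)^2 ≡ 184^2 = 33856 ≡ 208 (mod 701)
So B = 208. The client then computes K = B^a mod p = 208^37 mod 701.
208^1 ≡ 208 (mod 701)
208^2 = (208^1)^2 ≡ 208^2 = 43264 ≡ 503 (mod 701)
208^4 = (208^2)^2 ≡ 503^2 = 253009 ≡ 649 (mod 701)
208^8 = (208^4)^2 ≡ 649^2 = 421201 ≡ 601 (mod 701)
208^16 = (208^8)^2 ≡ 601^2 = 361201 ≡ 186 (mod 701)
208^32 = (208^16)^2 ≡ 186^2 = 34596 ≡ 247 (mod 701)
208^37 = 208^32 · 208^4 · 208^1 ≡ 247 · 649 · 208 ≡ 660 (mod 701).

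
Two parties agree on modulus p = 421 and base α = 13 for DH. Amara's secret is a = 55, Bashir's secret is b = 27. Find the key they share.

392

Bashir sends B = α^b mod p = 13^27 mod 421.
13^1 ≡ 13 (mod 421)
13^2 = (13^1)^2 ≡ 13^2 = 169 ≡ 169 (mod 421)
13^4 = (13^2)^2 ≡ 169^2 = 28561 ≡ 354 (mod 421)
13^8 = (13^4)^2 ≡ 354^2 = 125316 ≡ 279 (mod 421)
13^16 = (13^8)^2 ≡ 279^2 = 77841 ≡ 377 (mod 421)
13^27 = 13^16 · 13^8 · 13^2 · 13^1 ≡ 377 · 279 · 169 · 13 ≡ 151 (mod 421).
So B = 151. Amara then computes K = B^a mod p = 151^55 mod 421.
151^1 ≡ 151 (mod 421)
151^2 = (151^1)^2 ≡ 151^2 = 22801 ≡ 67 (mod 421)
151^4 = (151^2)^2 ≡ 67^2 = 4489 ≡ 279 (mod 421)
151^8 = (151^4)^2 ≡ 279^2 = 77841 ≡ 377 (mod 421)
151^16 = (151^8)^2 ≡ 377^2 = 142129 ≡ 252 (mod 421)
151^32 = (151^16)^2 ≡ 252^2 = 63504 ≡ 354 (mod 421)
151^55 = 151^32 · 151^16 · 151^4 · 151^2 · 151^1 ≡ 354 · 252 · 279 · 67 · 151 ≡ 392 (mod 421).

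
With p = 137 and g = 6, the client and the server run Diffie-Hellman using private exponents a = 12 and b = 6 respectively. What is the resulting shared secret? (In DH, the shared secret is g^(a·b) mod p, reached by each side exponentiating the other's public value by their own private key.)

74

The client sends A = g^a mod p = 6^12 mod 137.
6^1 ≡ 6 (mod 137)
6^2 = (6^1)^2 ≡ 6^2 = 36 ≡ 36 (mod 137)
6^4 = (6^2)^2 ≡ 36^2 = 1296 ≡ 63 (mod 137)
6^8 = (6^4)^2 ≡ 63^2 = 3969 ≡ 133 (mod 137)
6^12 = 6^8 · 6^4 ≡ 133 · 63 ≡ 22 (mod 137).
So A = 22. The server then computes K = A^b mod p = 22^6 mod 137.
22^1 ≡ 22 (mod 137)
22^2 = (22^1)^2 ≡ 22^2 = 484 ≡ 73 (mod 137)
22^4 = (22^2)^2 ≡ 73^2 = 5329 ≡ 123 (mod 137)
22^6 = 22^4 · 22^2 ≡ 123 · 73 ≡ 74 (mod 137).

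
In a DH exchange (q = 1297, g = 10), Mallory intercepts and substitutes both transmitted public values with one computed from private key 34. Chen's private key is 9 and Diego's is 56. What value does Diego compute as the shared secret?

870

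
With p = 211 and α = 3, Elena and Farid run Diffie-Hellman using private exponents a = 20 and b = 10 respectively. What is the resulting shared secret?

Farid sends B = α^b mod p = 3^10 mod 211.
3^1 ≡ 3 (mod 211)
3^2 = (3^1)^2 ≡ 3^2 = 9 ≡ 9 (mod 211)
3^4 = (3^2)^2 ≡ 9^2 = 81 ≡ 81 (mod 211)
3^8 = (3^4)^2 ≡ 81^2 = 6561 ≡ 20 (mod 211)
3^10 = 3^8 · 3^2 ≡ 20 · 9 ≡ 180 (mod 211).
So B = 180. Elena then computes K = B^a mod p = 180^20 mod 211.
180^1 ≡ 180 (mod 211)
180^2 = (180^1)^2 ≡ 180^2 = 32400 ≡ 117 (mod 211)
180^4 = (180^2)^2 ≡ 117^2 = 13689 ≡ 185 (mod 211)
180^8 = (180^4)^2 ≡ 185^2 = 34225 ≡ 43 (mod 211)
180^16 = (180^8)^2 ≡ 43^2 = 1849 ≡ 161 (mod 211)
180^20 = 180^16 · 180^4 ≡ 161 · 185 ≡ 34 (mod 211).

34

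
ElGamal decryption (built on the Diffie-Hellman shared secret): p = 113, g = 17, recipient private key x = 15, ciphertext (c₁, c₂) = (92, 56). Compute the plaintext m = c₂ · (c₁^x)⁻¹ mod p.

71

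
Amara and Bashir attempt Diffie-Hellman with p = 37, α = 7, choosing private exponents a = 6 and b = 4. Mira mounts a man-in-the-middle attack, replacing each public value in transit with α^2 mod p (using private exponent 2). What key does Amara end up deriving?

10

Amara receives Mira's public value M = 7^2 mod 37 instead of the honest one.
7^1 ≡ 7 (mod 37)
7^2 = (7^1)^2 ≡ 7^2 = 49 ≡ 12 (mod 37)
So M = 12. Amara computes K = M^6 mod 37.
12^1 ≡ 12 (mod 37)
12^2 = (12^1)^2 ≡ 12^2 = 144 ≡ 33 (mod 37)
12^4 = (12^2)^2 ≡ 33^2 = 1089 ≡ 16 (mod 37)
12^6 = 12^4 · 12^2 ≡ 16 · 33 ≡ 10 (mod 37).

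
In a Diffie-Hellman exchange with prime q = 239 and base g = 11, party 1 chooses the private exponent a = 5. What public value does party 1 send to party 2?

204

Public value = 11^5 (mod 239).
11^1 ≡ 11 (mod 239)
11^2 = (11^1)^2 ≡ 11^2 = 121 ≡ 121 (mod 239)
11^4 = (11^2)^2 ≡ 121^2 = 14641 ≡ 62 (mod 239)
11^5 = 11^4 · 11^1 ≡ 62 · 11 ≡ 204 (mod 239).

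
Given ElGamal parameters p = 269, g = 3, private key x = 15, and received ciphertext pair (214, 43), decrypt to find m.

Shared mask s = c₁^x mod p = 214^15 mod 269.
214^1 ≡ 214 (mod 269)
214^2 = (214^1)^2 ≡ 214^2 = 45796 ≡ 66 (mod 269)
214^4 = (214^2)^2 ≡ 66^2 = 4356 ≡ 52 (mod 269)
214^8 = (214^4)^2 ≡ 52^2 = 2704 ≡ 14 (mod 269)
214^15 = 214^8 · 214^4 · 214^2 · 214^1 ≡ 14 · 52 · 66 · 214 ≡ 16 (mod 269).
So s = 16; s⁻¹ ≡ 185 (mod 269).
m = c₂ · s⁻¹ mod 269 = 43 · 185 mod 269 = 154.

154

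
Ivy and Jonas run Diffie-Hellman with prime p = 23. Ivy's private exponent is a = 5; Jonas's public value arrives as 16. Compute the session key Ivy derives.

Shared key K = 16^5 mod 23.
16^1 ≡ 16 (mod 23)
16^2 = (16^1)^2 ≡ 16^2 = 256 ≡ 3 (mod 23)
16^4 = (16^2)^2 ≡ 3^2 = 9 ≡ 9 (mod 23)
16^5 = 16^4 · 16^1 ≡ 9 · 16 ≡ 6 (mod 23).

6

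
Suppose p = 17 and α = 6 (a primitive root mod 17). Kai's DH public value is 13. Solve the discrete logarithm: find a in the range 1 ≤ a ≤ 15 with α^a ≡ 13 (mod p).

Try successive powers of 6 modulo 17:
6^1 ≡ 6
6^2 ≡ 2
6^3 ≡ 12
6^4 ≡ 4
6^5 ≡ 7
6^6 ≡ 8
6^7 ≡ 14
6^8 ≡ 16
6^9 ≡ 11
6^10 ≡ 15
6^11 ≡ 5
6^12 ≡ 13
Found: a = 12.

12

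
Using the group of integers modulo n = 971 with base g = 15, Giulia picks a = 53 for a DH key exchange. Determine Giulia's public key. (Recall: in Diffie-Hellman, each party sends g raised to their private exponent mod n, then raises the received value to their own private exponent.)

188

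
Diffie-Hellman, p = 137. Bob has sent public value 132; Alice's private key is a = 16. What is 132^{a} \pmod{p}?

74

Shared key K = 132^16 mod 137.
132^1 ≡ 132 (mod 137)
132^2 = (132^1)^2 ≡ 132^2 = 17424 ≡ 25 (mod 137)
132^4 = (132^2)^2 ≡ 25^2 = 625 ≡ 77 (mod 137)
132^8 = (132^4)^2 ≡ 77^2 = 5929 ≡ 38 (mod 137)
132^16 = (132^8)^2 ≡ 38^2 = 1444 ≡ 74 (mod 137)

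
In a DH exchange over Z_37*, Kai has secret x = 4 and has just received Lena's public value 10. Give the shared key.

Shared key K = 10^4 mod 37.
10^1 ≡ 10 (mod 37)
10^2 = (10^1)^2 ≡ 10^2 = 100 ≡ 26 (mod 37)
10^4 = (10^2)^2 ≡ 26^2 = 676 ≡ 10 (mod 37)

10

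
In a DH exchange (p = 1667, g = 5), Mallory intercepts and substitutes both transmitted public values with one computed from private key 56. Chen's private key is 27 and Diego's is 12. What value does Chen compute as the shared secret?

Chen receives Mallory's public value M = 5^56 mod 1667 instead of the honest one.
5^1 ≡ 5 (mod 1667)
5^2 = (5^1)^2 ≡ 5^2 = 25 ≡ 25 (mod 1667)
5^4 = (5^2)^2 ≡ 25^2 = 625 ≡ 625 (mod 1667)
5^8 = (5^4)^2 ≡ 625^2 = 390625 ≡ 547 (mod 1667)
5^16 = (5^8)^2 ≡ 547^2 = 299209 ≡ 816 (mod 1667)
5^32 = (5^16)^2 ≡ 816^2 = 665856 ≡ 723 (mod 1667)
5^56 = 5^32 · 5^16 · 5^8 ≡ 723 · 816 · 547 ≡ 1300 (mod 1667).
So M = 1300. Chen computes K = M^27 mod 1667.
1300^1 ≡ 1300 (mod 1667)
1300^2 = (1300^1)^2 ≡ 1300^2 = 1690000 ≡ 1329 (mod 1667)
1300^4 = (1300^2)^2 ≡ 1329^2 = 1766241 ≡ 888 (mod 1667)
1300^8 = (1300^4)^2 ≡ 888^2 = 788544 ≡ 53 (mod 1667)
1300^16 = (1300^8)^2 ≡ 53^2 = 2809 ≡ 1142 (mod 1667)
1300^27 = 1300^16 · 1300^8 · 1300^2 · 1300^1 ≡ 1142 · 53 · 1329 · 1300 ≡ 228 (mod 1667).

228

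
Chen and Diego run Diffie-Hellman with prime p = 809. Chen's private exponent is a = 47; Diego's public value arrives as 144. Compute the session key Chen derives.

172

Shared key K = 144^47 mod 809.
144^1 ≡ 144 (mod 809)
144^2 = (144^1)^2 ≡ 144^2 = 20736 ≡ 511 (mod 809)
144^4 = (144^2)^2 ≡ 511^2 = 261121 ≡ 623 (mod 809)
144^8 = (144^4)^2 ≡ 623^2 = 388129 ≡ 618 (mod 809)
144^16 = (144^8)^2 ≡ 618^2 = 381924 ≡ 76 (mod 809)
144^32 = (144^16)^2 ≡ 76^2 = 5776 ≡ 113 (mod 809)
144^47 = 144^32 · 144^8 · 144^4 · 144^2 · 144^1 ≡ 113 · 618 · 623 · 511 · 144 ≡ 172 (mod 809).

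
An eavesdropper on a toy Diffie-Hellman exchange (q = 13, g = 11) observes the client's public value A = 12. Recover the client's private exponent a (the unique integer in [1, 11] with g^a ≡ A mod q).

Try successive powers of 11 modulo 13:
11^1 ≡ 11
11^2 ≡ 4
11^3 ≡ 5
11^4 ≡ 3
11^5 ≡ 7
11^6 ≡ 12
Found: a = 6.

6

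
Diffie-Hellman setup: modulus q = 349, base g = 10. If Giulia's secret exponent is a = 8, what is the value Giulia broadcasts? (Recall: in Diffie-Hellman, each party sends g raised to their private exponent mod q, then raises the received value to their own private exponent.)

Public value = 10^8 (mod 349).
10^1 ≡ 10 (mod 349)
10^2 = (10^1)^2 ≡ 10^2 = 100 ≡ 100 (mod 349)
10^4 = (10^2)^2 ≡ 100^2 = 10000 ≡ 228 (mod 349)
10^8 = (10^4)^2 ≡ 228^2 = 51984 ≡ 332 (mod 349)

332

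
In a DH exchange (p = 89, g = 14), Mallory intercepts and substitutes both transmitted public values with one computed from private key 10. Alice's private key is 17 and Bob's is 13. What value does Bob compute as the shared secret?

84

Bob receives Mallory's public value M = 14^10 mod 89 instead of the honest one.
14^1 ≡ 14 (mod 89)
14^2 = (14^1)^2 ≡ 14^2 = 196 ≡ 18 (mod 89)
14^4 = (14^2)^2 ≡ 18^2 = 324 ≡ 57 (mod 89)
14^8 = (14^4)^2 ≡ 57^2 = 3249 ≡ 45 (mod 89)
14^10 = 14^8 · 14^2 ≡ 45 · 18 ≡ 9 (mod 89).
So M = 9. Bob computes K = M^13 mod 89.
9^1 ≡ 9 (mod 89)
9^2 = (9^1)^2 ≡ 9^2 = 81 ≡ 81 (mod 89)
9^4 = (9^2)^2 ≡ 81^2 = 6561 ≡ 64 (mod 89)
9^8 = (9^4)^2 ≡ 64^2 = 4096 ≡ 2 (mod 89)
9^13 = 9^8 · 9^4 · 9^1 ≡ 2 · 64 · 9 ≡ 84 (mod 89).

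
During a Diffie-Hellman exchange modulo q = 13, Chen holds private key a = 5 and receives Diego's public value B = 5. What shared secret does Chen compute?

Shared key K = 5^5 mod 13.
5^1 ≡ 5 (mod 13)
5^2 = (5^1)^2 ≡ 5^2 = 25 ≡ 12 (mod 13)
5^4 = (5^2)^2 ≡ 12^2 = 144 ≡ 1 (mod 13)
5^5 = 5^4 · 5^1 ≡ 1 · 5 ≡ 5 (mod 13).

5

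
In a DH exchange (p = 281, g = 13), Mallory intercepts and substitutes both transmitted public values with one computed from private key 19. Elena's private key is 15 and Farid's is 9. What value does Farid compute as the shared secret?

Farid receives Mallory's public value M = 13^19 mod 281 instead of the honest one.
13^1 ≡ 13 (mod 281)
13^2 = (13^1)^2 ≡ 13^2 = 169 ≡ 169 (mod 281)
13^4 = (13^2)^2 ≡ 169^2 = 28561 ≡ 180 (mod 281)
13^8 = (13^4)^2 ≡ 180^2 = 32400 ≡ 85 (mod 281)
13^16 = (13^8)^2 ≡ 85^2 = 7225 ≡ 200 (mod 281)
13^19 = 13^16 · 13^2 · 13^1 ≡ 200 · 169 · 13 ≡ 197 (mod 281).
So M = 197. Farid computes K = M^9 mod 281.
197^1 ≡ 197 (mod 281)
197^2 = (197^1)^2 ≡ 197^2 = 38809 ≡ 31 (mod 281)
197^4 = (197^2)^2 ≡ 31^2 = 961 ≡ 118 (mod 281)
197^8 = (197^4)^2 ≡ 118^2 = 13924 ≡ 155 (mod 281)
197^9 = 197^8 · 197^1 ≡ 155 · 197 ≡ 187 (mod 281).

187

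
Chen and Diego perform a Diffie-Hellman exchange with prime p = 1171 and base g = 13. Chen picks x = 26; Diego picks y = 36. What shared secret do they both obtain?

Diego sends B = g^y mod p = 13^36 mod 1171.
13^1 ≡ 13 (mod 1171)
13^2 = (13^1)^2 ≡ 13^2 = 169 ≡ 169 (mod 1171)
13^4 = (13^2)^2 ≡ 169^2 = 28561 ≡ 457 (mod 1171)
13^8 = (13^4)^2 ≡ 457^2 = 208849 ≡ 411 (mod 1171)
13^16 = (13^8)^2 ≡ 411^2 = 168921 ≡ 297 (mod 1171)
13^32 = (13^16)^2 ≡ 297^2 = 88209 ≡ 384 (mod 1171)
13^36 = 13^32 · 13^4 ≡ 384 · 457 ≡ 1009 (mod 1171).
So B = 1009. Chen then computes K = B^x mod p = 1009^26 mod 1171.
1009^1 ≡ 1009 (mod 1171)
1009^2 = (1009^1)^2 ≡ 1009^2 = 1018081 ≡ 482 (mod 1171)
1009^4 = (1009^2)^2 ≡ 482^2 = 232324 ≡ 466 (mod 1171)
1009^8 = (1009^4)^2 ≡ 466^2 = 217156 ≡ 521 (mod 1171)
1009^16 = (1009^8)^2 ≡ 521^2 = 271441 ≡ 940 (mod 1171)
1009^26 = 1009^16 · 1009^8 · 1009^2 ≡ 940 · 521 · 482 ≡ 987 (mod 1171).

987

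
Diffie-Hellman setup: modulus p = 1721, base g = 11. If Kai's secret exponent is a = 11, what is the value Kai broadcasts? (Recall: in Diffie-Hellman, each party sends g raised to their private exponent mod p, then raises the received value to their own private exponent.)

158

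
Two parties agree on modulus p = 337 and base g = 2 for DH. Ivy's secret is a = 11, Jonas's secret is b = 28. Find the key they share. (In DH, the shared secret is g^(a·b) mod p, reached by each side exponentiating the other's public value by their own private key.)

208

Jonas sends B = g^b mod p = 2^28 mod 337.
2^1 ≡ 2 (mod 337)
2^2 = (2^1)^2 ≡ 2^2 = 4 ≡ 4 (mod 337)
2^4 = (2^2)^2 ≡ 4^2 = 16 ≡ 16 (mod 337)
2^8 = (2^4)^2 ≡ 16^2 = 256 ≡ 256 (mod 337)
2^16 = (2^8)^2 ≡ 256^2 = 65536 ≡ 158 (mod 337)
2^28 = 2^16 · 2^8 · 2^4 ≡ 158 · 256 · 16 ≡ 128 (mod 337).
So B = 128. Ivy then computes K = B^a mod p = 128^11 mod 337.
128^1 ≡ 128 (mod 337)
128^2 = (128^1)^2 ≡ 128^2 = 16384 ≡ 208 (mod 337)
128^4 = (128^2)^2 ≡ 208^2 = 43264 ≡ 128 (mod 337)
128^8 = (128^4)^2 ≡ 128^2 = 16384 ≡ 208 (mod 337)
128^11 = 128^8 · 128^2 · 128^1 ≡ 208 · 208 · 128 ≡ 208 (mod 337).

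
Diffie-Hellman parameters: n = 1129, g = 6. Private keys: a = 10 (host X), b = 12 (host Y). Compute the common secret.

20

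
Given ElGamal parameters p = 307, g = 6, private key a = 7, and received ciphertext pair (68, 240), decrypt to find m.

Shared mask s = c₁^a mod p = 68^7 mod 307.
68^1 ≡ 68 (mod 307)
68^2 = (68^1)^2 ≡ 68^2 = 4624 ≡ 19 (mod 307)
68^4 = (68^2)^2 ≡ 19^2 = 361 ≡ 54 (mod 307)
68^7 = 68^4 · 68^2 · 68^1 ≡ 54 · 19 · 68 ≡ 79 (mod 307).
So s = 79; s⁻¹ ≡ 171 (mod 307).
m = c₂ · s⁻¹ mod 307 = 240 · 171 mod 307 = 209.

209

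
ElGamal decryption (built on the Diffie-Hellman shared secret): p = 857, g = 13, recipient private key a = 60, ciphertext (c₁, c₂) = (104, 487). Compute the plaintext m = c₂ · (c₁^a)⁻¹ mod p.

Shared mask s = c₁^a mod p = 104^60 mod 857.
104^1 ≡ 104 (mod 857)
104^2 = (104^1)^2 ≡ 104^2 = 10816 ≡ 532 (mod 857)
104^4 = (104^2)^2 ≡ 532^2 = 283024 ≡ 214 (mod 857)
104^8 = (104^4)^2 ≡ 214^2 = 45796 ≡ 375 (mod 857)
104^16 = (104^8)^2 ≡ 375^2 = 140625 ≡ 77 (mod 857)
104^32 = (104^16)^2 ≡ 77^2 = 5929 ≡ 787 (mod 857)
104^60 = 104^32 · 104^16 · 104^8 · 104^4 ≡ 787 · 77 · 375 · 214 ≡ 111 (mod 857).
So s = 111; s⁻¹ ≡ 332 (mod 857).
m = c₂ · s⁻¹ mod 857 = 487 · 332 mod 857 = 568.

568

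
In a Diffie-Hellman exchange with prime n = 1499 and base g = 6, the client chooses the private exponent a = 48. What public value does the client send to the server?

975

Public value = 6^48 (mod 1499).
6^1 ≡ 6 (mod 1499)
6^2 = (6^1)^2 ≡ 6^2 = 36 ≡ 36 (mod 1499)
6^4 = (6^2)^2 ≡ 36^2 = 1296 ≡ 1296 (mod 1499)
6^8 = (6^4)^2 ≡ 1296^2 = 1679616 ≡ 736 (mod 1499)
6^16 = (6^8)^2 ≡ 736^2 = 541696 ≡ 557 (mod 1499)
6^32 = (6^16)^2 ≡ 557^2 = 310249 ≡ 1455 (mod 1499)
6^48 = 6^32 · 6^16 ≡ 1455 · 557 ≡ 975 (mod 1499).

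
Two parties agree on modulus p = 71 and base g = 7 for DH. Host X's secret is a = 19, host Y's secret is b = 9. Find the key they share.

11

Host X sends A = g^a mod p = 7^19 mod 71.
7^1 ≡ 7 (mod 71)
7^2 = (7^1)^2 ≡ 7^2 = 49 ≡ 49 (mod 71)
7^4 = (7^2)^2 ≡ 49^2 = 2401 ≡ 58 (mod 71)
7^8 = (7^4)^2 ≡ 58^2 = 3364 ≡ 27 (mod 71)
7^16 = (7^8)^2 ≡ 27^2 = 729 ≡ 19 (mod 71)
7^19 = 7^16 · 7^2 · 7^1 ≡ 19 · 49 · 7 ≡ 56 (mod 71).
So A = 56. Host Y then computes K = A^b mod p = 56^9 mod 71.
56^1 ≡ 56 (mod 71)
56^2 = (56^1)^2 ≡ 56^2 = 3136 ≡ 12 (mod 71)
56^4 = (56^2)^2 ≡ 12^2 = 144 ≡ 2 (mod 71)
56^8 = (56^4)^2 ≡ 2^2 = 4 ≡ 4 (mod 71)
56^9 = 56^8 · 56^1 ≡ 4 · 56 ≡ 11 (mod 71).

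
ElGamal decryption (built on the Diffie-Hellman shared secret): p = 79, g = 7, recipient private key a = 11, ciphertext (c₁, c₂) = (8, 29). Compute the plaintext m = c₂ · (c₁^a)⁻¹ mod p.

Shared mask s = c₁^a mod p = 8^11 mod 79.
8^1 ≡ 8 (mod 79)
8^2 = (8^1)^2 ≡ 8^2 = 64 ≡ 64 (mod 79)
8^4 = (8^2)^2 ≡ 64^2 = 4096 ≡ 67 (mod 79)
8^8 = (8^4)^2 ≡ 67^2 = 4489 ≡ 65 (mod 79)
8^11 = 8^8 · 8^2 · 8^1 ≡ 65 · 64 · 8 ≡ 21 (mod 79).
So s = 21; s⁻¹ ≡ 64 (mod 79).
m = c₂ · s⁻¹ mod 79 = 29 · 64 mod 79 = 39.

39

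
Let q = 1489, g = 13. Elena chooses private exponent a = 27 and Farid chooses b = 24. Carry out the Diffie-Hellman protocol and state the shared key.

Elena sends A = g^a mod q = 13^27 mod 1489.
13^1 ≡ 13 (mod 1489)
13^2 = (13^1)^2 ≡ 13^2 = 169 ≡ 169 (mod 1489)
13^4 = (13^2)^2 ≡ 169^2 = 28561 ≡ 270 (mod 1489)
13^8 = (13^4)^2 ≡ 270^2 = 72900 ≡ 1428 (mod 1489)
13^16 = (13^8)^2 ≡ 1428^2 = 2039184 ≡ 743 (mod 1489)
13^27 = 13^16 · 13^8 · 13^2 · 13^1 ≡ 743 · 1428 · 169 · 13 ≡ 755 (mod 1489).
So A = 755. Farid then computes K = A^b mod q = 755^24 mod 1489.
755^1 ≡ 755 (mod 1489)
755^2 = (755^1)^2 ≡ 755^2 = 570025 ≡ 1227 (mod 1489)
755^4 = (755^2)^2 ≡ 1227^2 = 1505529 ≡ 150 (mod 1489)
755^8 = (755^4)^2 ≡ 150^2 = 22500 ≡ 165 (mod 1489)
755^16 = (755^8)^2 ≡ 165^2 = 27225 ≡ 423 (mod 1489)
755^24 = 755^16 · 755^8 ≡ 423 · 165 ≡ 1301 (mod 1489).

1301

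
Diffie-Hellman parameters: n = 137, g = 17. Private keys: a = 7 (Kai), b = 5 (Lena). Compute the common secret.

120

Kai sends A = g^a mod n = 17^7 mod 137.
17^1 ≡ 17 (mod 137)
17^2 = (17^1)^2 ≡ 17^2 = 289 ≡ 15 (mod 137)
17^4 = (17^2)^2 ≡ 15^2 = 225 ≡ 88 (mod 137)
17^7 = 17^4 · 17^2 · 17^1 ≡ 88 · 15 · 17 ≡ 109 (mod 137).
So A = 109. Lena then computes K = A^b mod n = 109^5 mod 137.
109^1 ≡ 109 (mod 137)
109^2 = (109^1)^2 ≡ 109^2 = 11881 ≡ 99 (mod 137)
109^4 = (109^2)^2 ≡ 99^2 = 9801 ≡ 74 (mod 137)
109^5 = 109^4 · 109^1 ≡ 74 · 109 ≡ 120 (mod 137).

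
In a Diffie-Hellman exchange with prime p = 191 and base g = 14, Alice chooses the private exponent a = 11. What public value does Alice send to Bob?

11

Public value = 14^11 mod 191.
14^1 ≡ 14 (mod 191)
14^2 = (14^1)^2 ≡ 14^2 = 196 ≡ 5 (mod 191)
14^4 = (14^2)^2 ≡ 5^2 = 25 ≡ 25 (mod 191)
14^8 = (14^4)^2 ≡ 25^2 = 625 ≡ 52 (mod 191)
14^11 = 14^8 · 14^2 · 14^1 ≡ 52 · 5 · 14 ≡ 11 (mod 191).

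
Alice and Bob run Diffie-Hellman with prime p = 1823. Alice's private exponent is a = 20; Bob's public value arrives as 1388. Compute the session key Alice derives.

1389

Shared key K = 1388^20 mod 1823.
1388^1 ≡ 1388 (mod 1823)
1388^2 = (1388^1)^2 ≡ 1388^2 = 1926544 ≡ 1456 (mod 1823)
1388^4 = (1388^2)^2 ≡ 1456^2 = 2119936 ≡ 1610 (mod 1823)
1388^8 = (1388^4)^2 ≡ 1610^2 = 2592100 ≡ 1617 (mod 1823)
1388^16 = (1388^8)^2 ≡ 1617^2 = 2614689 ≡ 507 (mod 1823)
1388^20 = 1388^16 · 1388^4 ≡ 507 · 1610 ≡ 1389 (mod 1823).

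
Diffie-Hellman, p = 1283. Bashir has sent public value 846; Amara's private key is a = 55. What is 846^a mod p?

263

Shared key K = 846^55 mod 1283.
846^1 ≡ 846 (mod 1283)
846^2 = (846^1)^2 ≡ 846^2 = 715716 ≡ 1085 (mod 1283)
846^4 = (846^2)^2 ≡ 1085^2 = 1177225 ≡ 714 (mod 1283)
846^8 = (846^4)^2 ≡ 714^2 = 509796 ≡ 445 (mod 1283)
846^16 = (846^8)^2 ≡ 445^2 = 198025 ≡ 443 (mod 1283)
846^32 = (846^16)^2 ≡ 443^2 = 196249 ≡ 1233 (mod 1283)
846^55 = 846^32 · 846^16 · 846^4 · 846^2 · 846^1 ≡ 1233 · 443 · 714 · 1085 · 846 ≡ 263 (mod 1283).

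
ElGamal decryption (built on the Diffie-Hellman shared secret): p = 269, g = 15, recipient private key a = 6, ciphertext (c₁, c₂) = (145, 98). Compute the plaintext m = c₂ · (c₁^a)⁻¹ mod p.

Shared mask s = c₁^a mod p = 145^6 mod 269.
145^1 ≡ 145 (mod 269)
145^2 = (145^1)^2 ≡ 145^2 = 21025 ≡ 43 (mod 269)
145^4 = (145^2)^2 ≡ 43^2 = 1849 ≡ 235 (mod 269)
145^6 = 145^4 · 145^2 ≡ 235 · 43 ≡ 152 (mod 269).
So s = 152; s⁻¹ ≡ 246 (mod 269).
m = c₂ · s⁻¹ mod 269 = 98 · 246 mod 269 = 167.

167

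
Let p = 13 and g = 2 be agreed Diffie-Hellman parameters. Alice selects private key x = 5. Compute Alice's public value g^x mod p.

Public value = 2^5 mod 13.
2^1 ≡ 2 (mod 13)
2^2 = (2^1)^2 ≡ 2^2 = 4 ≡ 4 (mod 13)
2^4 = (2^2)^2 ≡ 4^2 = 16 ≡ 3 (mod 13)
2^5 = 2^4 · 2^1 ≡ 3 · 2 ≡ 6 (mod 13).

6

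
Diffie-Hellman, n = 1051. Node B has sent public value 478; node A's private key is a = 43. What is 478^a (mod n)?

820

Shared key K = 478^43 mod 1051.
478^1 ≡ 478 (mod 1051)
478^2 = (478^1)^2 ≡ 478^2 = 228484 ≡ 417 (mod 1051)
478^4 = (478^2)^2 ≡ 417^2 = 173889 ≡ 474 (mod 1051)
478^8 = (478^4)^2 ≡ 474^2 = 224676 ≡ 813 (mod 1051)
478^16 = (478^8)^2 ≡ 813^2 = 660969 ≡ 941 (mod 1051)
478^32 = (478^16)^2 ≡ 941^2 = 885481 ≡ 539 (mod 1051)
478^43 = 478^32 · 478^8 · 478^2 · 478^1 ≡ 539 · 813 · 417 · 478 ≡ 820 (mod 1051).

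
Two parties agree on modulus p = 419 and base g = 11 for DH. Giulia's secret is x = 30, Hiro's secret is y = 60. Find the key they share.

318

Hiro sends B = g^y mod p = 11^60 mod 419.
11^1 ≡ 11 (mod 419)
11^2 = (11^1)^2 ≡ 11^2 = 121 ≡ 121 (mod 419)
11^4 = (11^2)^2 ≡ 121^2 = 14641 ≡ 395 (mod 419)
11^8 = (11^4)^2 ≡ 395^2 = 156025 ≡ 157 (mod 419)
11^16 = (11^8)^2 ≡ 157^2 = 24649 ≡ 347 (mod 419)
11^32 = (11^16)^2 ≡ 347^2 = 120409 ≡ 156 (mod 419)
11^60 = 11^32 · 11^16 · 11^8 · 11^4 ≡ 156 · 347 · 157 · 395 ≡ 243 (mod 419).
So B = 243. Giulia then computes K = B^x mod p = 243^30 mod 419.
243^1 ≡ 243 (mod 419)
243^2 = (243^1)^2 ≡ 243^2 = 59049 ≡ 389 (mod 419)
243^4 = (243^2)^2 ≡ 389^2 = 151321 ≡ 62 (mod 419)
243^8 = (243^4)^2 ≡ 62^2 = 3844 ≡ 73 (mod 419)
243^16 = (243^8)^2 ≡ 73^2 = 5329 ≡ 301 (mod 419)
243^30 = 243^16 · 243^8 · 243^4 · 243^2 ≡ 301 · 73 · 62 · 389 ≡ 318 (mod 419).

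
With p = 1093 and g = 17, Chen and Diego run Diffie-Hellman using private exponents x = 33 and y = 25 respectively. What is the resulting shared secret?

Chen sends A = g^x mod p = 17^33 mod 1093.
17^1 ≡ 17 (mod 1093)
17^2 = (17^1)^2 ≡ 17^2 = 289 ≡ 289 (mod 1093)
17^4 = (17^2)^2 ≡ 289^2 = 83521 ≡ 453 (mod 1093)
17^8 = (17^4)^2 ≡ 453^2 = 205209 ≡ 818 (mod 1093)
17^16 = (17^8)^2 ≡ 818^2 = 669124 ≡ 208 (mod 1093)
17^32 = (17^16)^2 ≡ 208^2 = 43264 ≡ 637 (mod 1093)
17^33 = 17^32 · 17^1 ≡ 637 · 17 ≡ 992 (mod 1093).
So A = 992. Diego then computes K = A^y mod p = 992^25 mod 1093.
992^1 ≡ 992 (mod 1093)
992^2 = (992^1)^2 ≡ 992^2 = 984064 ≡ 364 (mod 1093)
992^4 = (992^2)^2 ≡ 364^2 = 132496 ≡ 243 (mod 1093)
992^8 = (992^4)^2 ≡ 243^2 = 59049 ≡ 27 (mod 1093)
992^16 = (992^8)^2 ≡ 27^2 = 729 ≡ 729 (mod 1093)
992^25 = 992^16 · 992^8 · 992^1 ≡ 729 · 27 · 992 ≡ 184 (mod 1093).

184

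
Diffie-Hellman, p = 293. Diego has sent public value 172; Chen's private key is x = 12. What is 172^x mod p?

Shared key K = 172^12 mod 293.
172^1 ≡ 172 (mod 293)
172^2 = (172^1)^2 ≡ 172^2 = 29584 ≡ 284 (mod 293)
172^4 = (172^2)^2 ≡ 284^2 = 80656 ≡ 81 (mod 293)
172^8 = (172^4)^2 ≡ 81^2 = 6561 ≡ 115 (mod 293)
172^12 = 172^8 · 172^4 ≡ 115 · 81 ≡ 232 (mod 293).

232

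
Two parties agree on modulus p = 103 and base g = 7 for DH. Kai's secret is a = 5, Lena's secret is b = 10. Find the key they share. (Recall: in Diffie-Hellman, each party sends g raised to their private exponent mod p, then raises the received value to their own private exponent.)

Kai sends A = g^a mod p = 7^5 mod 103.
7^1 ≡ 7 (mod 103)
7^2 = (7^1)^2 ≡ 7^2 = 49 ≡ 49 (mod 103)
7^4 = (7^2)^2 ≡ 49^2 = 2401 ≡ 32 (mod 103)
7^5 = 7^4 · 7^1 ≡ 32 · 7 ≡ 18 (mod 103).
So A = 18. Lena then computes K = A^b mod p = 18^10 mod 103.
18^1 ≡ 18 (mod 103)
18^2 = (18^1)^2 ≡ 18^2 = 324 ≡ 15 (mod 103)
18^4 = (18^2)^2 ≡ 15^2 = 225 ≡ 19 (mod 103)
18^8 = (18^4)^2 ≡ 19^2 = 361 ≡ 52 (mod 103)
18^10 = 18^8 · 18^2 ≡ 52 · 15 ≡ 59 (mod 103).

59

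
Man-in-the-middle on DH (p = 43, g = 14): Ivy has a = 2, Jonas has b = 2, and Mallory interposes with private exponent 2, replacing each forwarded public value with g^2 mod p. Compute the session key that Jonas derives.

17

Jonas receives Mallory's public value M = 14^2 mod 43 instead of the honest one.
14^1 ≡ 14 (mod 43)
14^2 = (14^1)^2 ≡ 14^2 = 196 ≡ 24 (mod 43)
So M = 24. Jonas computes K = M^2 mod 43.
24^1 ≡ 24 (mod 43)
24^2 = (24^1)^2 ≡ 24^2 = 576 ≡ 17 (mod 43)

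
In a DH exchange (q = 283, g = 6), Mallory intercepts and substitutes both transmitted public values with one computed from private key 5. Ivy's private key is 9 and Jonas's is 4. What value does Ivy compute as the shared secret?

Ivy receives Mallory's public value M = 6^5 mod 283 instead of the honest one.
6^1 ≡ 6 (mod 283)
6^2 = (6^1)^2 ≡ 6^2 = 36 ≡ 36 (mod 283)
6^4 = (6^2)^2 ≡ 36^2 = 1296 ≡ 164 (mod 283)
6^5 = 6^4 · 6^1 ≡ 164 · 6 ≡ 135 (mod 283).
So M = 135. Ivy computes K = M^9 mod 283.
135^1 ≡ 135 (mod 283)
135^2 = (135^1)^2 ≡ 135^2 = 18225 ≡ 113 (mod 283)
135^4 = (135^2)^2 ≡ 113^2 = 12769 ≡ 34 (mod 283)
135^8 = (135^4)^2 ≡ 34^2 = 1156 ≡ 24 (mod 283)
135^9 = 135^8 · 135^1 ≡ 24 · 135 ≡ 127 (mod 283).

127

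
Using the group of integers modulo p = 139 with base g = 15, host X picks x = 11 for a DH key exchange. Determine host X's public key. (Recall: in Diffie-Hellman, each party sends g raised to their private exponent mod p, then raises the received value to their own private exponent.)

Public value = 15^11 mod 139.
15^1 ≡ 15 (mod 139)
15^2 = (15^1)^2 ≡ 15^2 = 225 ≡ 86 (mod 139)
15^4 = (15^2)^2 ≡ 86^2 = 7396 ≡ 29 (mod 139)
15^8 = (15^4)^2 ≡ 29^2 = 841 ≡ 7 (mod 139)
15^11 = 15^8 · 15^2 · 15^1 ≡ 7 · 86 · 15 ≡ 134 (mod 139).

134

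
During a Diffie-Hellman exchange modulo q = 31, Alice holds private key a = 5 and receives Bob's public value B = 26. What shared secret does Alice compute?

6

Shared key K = 26^5 mod 31.
26^1 ≡ 26 (mod 31)
26^2 = (26^1)^2 ≡ 26^2 = 676 ≡ 25 (mod 31)
26^4 = (26^2)^2 ≡ 25^2 = 625 ≡ 5 (mod 31)
26^5 = 26^4 · 26^1 ≡ 5 · 26 ≡ 6 (mod 31).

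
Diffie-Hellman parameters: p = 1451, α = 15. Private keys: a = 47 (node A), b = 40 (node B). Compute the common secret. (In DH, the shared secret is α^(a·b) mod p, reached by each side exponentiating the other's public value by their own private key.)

Node B sends B = α^b mod p = 15^40 mod 1451.
15^1 ≡ 15 (mod 1451)
15^2 = (15^1)^2 ≡ 15^2 = 225 ≡ 225 (mod 1451)
15^4 = (15^2)^2 ≡ 225^2 = 50625 ≡ 1291 (mod 1451)
15^8 = (15^4)^2 ≡ 1291^2 = 1666681 ≡ 933 (mod 1451)
15^16 = (15^8)^2 ≡ 933^2 = 870489 ≡ 1340 (mod 1451)
15^32 = (15^16)^2 ≡ 1340^2 = 1795600 ≡ 713 (mod 1451)
15^40 = 15^32 · 15^8 ≡ 713 · 933 ≡ 671 (mod 1451).
So B = 671. Node A then computes K = B^a mod p = 671^47 mod 1451.
671^1 ≡ 671 (mod 1451)
671^2 = (671^1)^2 ≡ 671^2 = 450241 ≡ 431 (mod 1451)
671^4 = (671^2)^2 ≡ 431^2 = 185761 ≡ 33 (mod 1451)
671^8 = (671^4)^2 ≡ 33^2 = 1089 ≡ 1089 (mod 1451)
671^16 = (671^8)^2 ≡ 1089^2 = 1185921 ≡ 454 (mod 1451)
671^32 = (671^16)^2 ≡ 454^2 = 206116 ≡ 74 (mod 1451)
671^47 = 671^32 · 671^8 · 671^4 · 671^2 · 671^1 ≡ 74 · 1089 · 33 · 431 · 671 ≡ 768 (mod 1451).

768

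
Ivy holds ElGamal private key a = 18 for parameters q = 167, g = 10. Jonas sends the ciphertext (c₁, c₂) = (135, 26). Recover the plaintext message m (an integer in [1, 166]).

55

Shared mask s = c₁^a mod q = 135^18 mod 167.
135^1 ≡ 135 (mod 167)
135^2 = (135^1)^2 ≡ 135^2 = 18225 ≡ 22 (mod 167)
135^4 = (135^2)^2 ≡ 22^2 = 484 ≡ 150 (mod 167)
135^8 = (135^4)^2 ≡ 150^2 = 22500 ≡ 122 (mod 167)
135^16 = (135^8)^2 ≡ 122^2 = 14884 ≡ 21 (mod 167)
135^18 = 135^16 · 135^2 ≡ 21 · 22 ≡ 128 (mod 167).
So s = 128; s⁻¹ ≡ 137 (mod 167).
m = c₂ · s⁻¹ mod 167 = 26 · 137 mod 167 = 55.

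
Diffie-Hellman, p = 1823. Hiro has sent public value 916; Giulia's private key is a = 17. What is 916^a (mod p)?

Shared key K = 916^17 mod 1823.
916^1 ≡ 916 (mod 1823)
916^2 = (916^1)^2 ≡ 916^2 = 839056 ≡ 476 (mod 1823)
916^4 = (916^2)^2 ≡ 476^2 = 226576 ≡ 524 (mod 1823)
916^8 = (916^4)^2 ≡ 524^2 = 274576 ≡ 1126 (mod 1823)
916^16 = (916^8)^2 ≡ 1126^2 = 1267876 ≡ 891 (mod 1823)
916^17 = 916^16 · 916^1 ≡ 891 · 916 ≡ 1275 (mod 1823).

1275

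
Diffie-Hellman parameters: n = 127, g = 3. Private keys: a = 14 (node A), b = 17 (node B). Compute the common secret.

52

Node A sends A = g^a mod n = 3^14 mod 127.
3^1 ≡ 3 (mod 127)
3^2 = (3^1)^2 ≡ 3^2 = 9 ≡ 9 (mod 127)
3^4 = (3^2)^2 ≡ 9^2 = 81 ≡ 81 (mod 127)
3^8 = (3^4)^2 ≡ 81^2 = 6561 ≡ 84 (mod 127)
3^14 = 3^8 · 3^4 · 3^2 ≡ 84 · 81 · 9 ≡ 22 (mod 127).
So A = 22. Node B then computes K = A^b mod n = 22^17 mod 127.
22^1 ≡ 22 (mod 127)
22^2 = (22^1)^2 ≡ 22^2 = 484 ≡ 103 (mod 127)
22^4 = (22^2)^2 ≡ 103^2 = 10609 ≡ 68 (mod 127)
22^8 = (22^4)^2 ≡ 68^2 = 4624 ≡ 52 (mod 127)
22^16 = (22^8)^2 ≡ 52^2 = 2704 ≡ 37 (mod 127)
22^17 = 22^16 · 22^1 ≡ 37 · 22 ≡ 52 (mod 127).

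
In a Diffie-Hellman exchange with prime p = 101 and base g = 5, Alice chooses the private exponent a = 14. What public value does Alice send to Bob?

Public value = 5^14 (mod 101).
5^1 ≡ 5 (mod 101)
5^2 = (5^1)^2 ≡ 5^2 = 25 ≡ 25 (mod 101)
5^4 = (5^2)^2 ≡ 25^2 = 625 ≡ 19 (mod 101)
5^8 = (5^4)^2 ≡ 19^2 = 361 ≡ 58 (mod 101)
5^14 = 5^8 · 5^4 · 5^2 ≡ 58 · 19 · 25 ≡ 78 (mod 101).

78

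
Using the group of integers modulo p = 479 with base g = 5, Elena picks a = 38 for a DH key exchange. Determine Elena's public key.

Public value = 5^38 mod 479.
5^1 ≡ 5 (mod 479)
5^2 = (5^1)^2 ≡ 5^2 = 25 ≡ 25 (mod 479)
5^4 = (5^2)^2 ≡ 25^2 = 625 ≡ 146 (mod 479)
5^8 = (5^4)^2 ≡ 146^2 = 21316 ≡ 240 (mod 479)
5^16 = (5^8)^2 ≡ 240^2 = 57600 ≡ 120 (mod 479)
5^32 = (5^16)^2 ≡ 120^2 = 14400 ≡ 30 (mod 479)
5^38 = 5^32 · 5^4 · 5^2 ≡ 30 · 146 · 25 ≡ 288 (mod 479).

288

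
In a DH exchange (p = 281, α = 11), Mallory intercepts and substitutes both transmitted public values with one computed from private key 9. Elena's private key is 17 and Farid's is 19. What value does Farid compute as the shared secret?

254

Farid receives Mallory's public value M = 11^9 mod 281 instead of the honest one.
11^1 ≡ 11 (mod 281)
11^2 = (11^1)^2 ≡ 11^2 = 121 ≡ 121 (mod 281)
11^4 = (11^2)^2 ≡ 121^2 = 14641 ≡ 29 (mod 281)
11^8 = (11^4)^2 ≡ 29^2 = 841 ≡ 279 (mod 281)
11^9 = 11^8 · 11^1 ≡ 279 · 11 ≡ 259 (mod 281).
So M = 259. Farid computes K = M^19 mod 281.
259^1 ≡ 259 (mod 281)
259^2 = (259^1)^2 ≡ 259^2 = 67081 ≡ 203 (mod 281)
259^4 = (259^2)^2 ≡ 203^2 = 41209 ≡ 183 (mod 281)
259^8 = (259^4)^2 ≡ 183^2 = 33489 ≡ 50 (mod 281)
259^16 = (259^8)^2 ≡ 50^2 = 2500 ≡ 252 (mod 281)
259^19 = 259^16 · 259^2 · 259^1 ≡ 252 · 203 · 259 ≡ 254 (mod 281).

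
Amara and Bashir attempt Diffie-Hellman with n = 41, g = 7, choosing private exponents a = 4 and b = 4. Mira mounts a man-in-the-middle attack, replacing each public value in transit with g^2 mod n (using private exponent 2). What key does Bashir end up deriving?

37

Bashir receives Mira's public value M = 7^2 mod 41 instead of the honest one.
7^1 ≡ 7 (mod 41)
7^2 = (7^1)^2 ≡ 7^2 = 49 ≡ 8 (mod 41)
So M = 8. Bashir computes K = M^4 mod 41.
8^1 ≡ 8 (mod 41)
8^2 = (8^1)^2 ≡ 8^2 = 64 ≡ 23 (mod 41)
8^4 = (8^2)^2 ≡ 23^2 = 529 ≡ 37 (mod 41)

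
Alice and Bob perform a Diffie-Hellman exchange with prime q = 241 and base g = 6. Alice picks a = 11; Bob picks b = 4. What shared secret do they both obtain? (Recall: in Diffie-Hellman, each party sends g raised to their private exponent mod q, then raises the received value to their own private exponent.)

91

Alice sends A = g^a mod q = 6^11 mod 241.
6^1 ≡ 6 (mod 241)
6^2 = (6^1)^2 ≡ 6^2 = 36 ≡ 36 (mod 241)
6^4 = (6^2)^2 ≡ 36^2 = 1296 ≡ 91 (mod 241)
6^8 = (6^4)^2 ≡ 91^2 = 8281 ≡ 87 (mod 241)
6^11 = 6^8 · 6^2 · 6^1 ≡ 87 · 36 · 6 ≡ 235 (mod 241).
So A = 235. Bob then computes K = A^b mod q = 235^4 mod 241.
235^1 ≡ 235 (mod 241)
235^2 = (235^1)^2 ≡ 235^2 = 55225 ≡ 36 (mod 241)
235^4 = (235^2)^2 ≡ 36^2 = 1296 ≡ 91 (mod 241)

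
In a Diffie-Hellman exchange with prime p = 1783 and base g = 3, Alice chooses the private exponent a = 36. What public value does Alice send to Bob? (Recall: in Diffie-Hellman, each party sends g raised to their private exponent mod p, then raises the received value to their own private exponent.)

122

Public value = 3^36 mod 1783.
3^1 ≡ 3 (mod 1783)
3^2 = (3^1)^2 ≡ 3^2 = 9 ≡ 9 (mod 1783)
3^4 = (3^2)^2 ≡ 9^2 = 81 ≡ 81 (mod 1783)
3^8 = (3^4)^2 ≡ 81^2 = 6561 ≡ 1212 (mod 1783)
3^16 = (3^8)^2 ≡ 1212^2 = 1468944 ≡ 1535 (mod 1783)
3^32 = (3^16)^2 ≡ 1535^2 = 2356225 ≡ 882 (mod 1783)
3^36 = 3^32 · 3^4 ≡ 882 · 81 ≡ 122 (mod 1783).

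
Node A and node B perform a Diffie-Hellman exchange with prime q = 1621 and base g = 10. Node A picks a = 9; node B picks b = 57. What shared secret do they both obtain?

1387

Node B sends B = g^b mod q = 10^57 mod 1621.
10^1 ≡ 10 (mod 1621)
10^2 = (10^1)^2 ≡ 10^2 = 100 ≡ 100 (mod 1621)
10^4 = (10^2)^2 ≡ 100^2 = 10000 ≡ 274 (mod 1621)
10^8 = (10^4)^2 ≡ 274^2 = 75076 ≡ 510 (mod 1621)
10^16 = (10^8)^2 ≡ 510^2 = 260100 ≡ 740 (mod 1621)
10^32 = (10^16)^2 ≡ 740^2 = 547600 ≡ 1323 (mod 1621)
10^57 = 10^32 · 10^16 · 10^8 · 10^1 ≡ 1323 · 740 · 510 · 10 ≡ 1042 (mod 1621).
So B = 1042. Node A then computes K = B^a mod q = 1042^9 mod 1621.
1042^1 ≡ 1042 (mod 1621)
1042^2 = (1042^1)^2 ≡ 1042^2 = 1085764 ≡ 1315 (mod 1621)
1042^4 = (1042^2)^2 ≡ 1315^2 = 1729225 ≡ 1239 (mod 1621)
1042^8 = (1042^4)^2 ≡ 1239^2 = 1535121 ≡ 34 (mod 1621)
1042^9 = 1042^8 · 1042^1 ≡ 34 · 1042 ≡ 1387 (mod 1621).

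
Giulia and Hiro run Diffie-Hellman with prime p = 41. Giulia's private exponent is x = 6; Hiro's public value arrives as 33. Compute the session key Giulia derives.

31

Shared key K = 33^6 mod 41.
33^1 ≡ 33 (mod 41)
33^2 = (33^1)^2 ≡ 33^2 = 1089 ≡ 23 (mod 41)
33^4 = (33^2)^2 ≡ 23^2 = 529 ≡ 37 (mod 41)
33^6 = 33^4 · 33^2 ≡ 37 · 23 ≡ 31 (mod 41).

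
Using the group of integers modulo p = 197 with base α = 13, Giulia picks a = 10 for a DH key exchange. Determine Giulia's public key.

Public value = 13^10 mod 197.
13^1 ≡ 13 (mod 197)
13^2 = (13^1)^2 ≡ 13^2 = 169 ≡ 169 (mod 197)
13^4 = (13^2)^2 ≡ 169^2 = 28561 ≡ 193 (mod 197)
13^8 = (13^4)^2 ≡ 193^2 = 37249 ≡ 16 (mod 197)
13^10 = 13^8 · 13^2 ≡ 16 · 169 ≡ 143 (mod 197).

143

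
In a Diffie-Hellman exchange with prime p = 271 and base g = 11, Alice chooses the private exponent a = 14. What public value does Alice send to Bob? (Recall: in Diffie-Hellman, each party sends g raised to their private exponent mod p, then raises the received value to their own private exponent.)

Public value = 11^14 mod 271.
11^1 ≡ 11 (mod 271)
11^2 = (11^1)^2 ≡ 11^2 = 121 ≡ 121 (mod 271)
11^4 = (11^2)^2 ≡ 121^2 = 14641 ≡ 7 (mod 271)
11^8 = (11^4)^2 ≡ 7^2 = 49 ≡ 49 (mod 271)
11^14 = 11^8 · 11^4 · 11^2 ≡ 49 · 7 · 121 ≡ 40 (mod 271).

40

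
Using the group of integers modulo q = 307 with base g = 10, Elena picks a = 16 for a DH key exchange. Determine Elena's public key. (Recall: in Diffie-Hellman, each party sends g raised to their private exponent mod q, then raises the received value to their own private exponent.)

40

Public value = 10^16 (mod 307).
10^1 ≡ 10 (mod 307)
10^2 = (10^1)^2 ≡ 10^2 = 100 ≡ 100 (mod 307)
10^4 = (10^2)^2 ≡ 100^2 = 10000 ≡ 176 (mod 307)
10^8 = (10^4)^2 ≡ 176^2 = 30976 ≡ 276 (mod 307)
10^16 = (10^8)^2 ≡ 276^2 = 76176 ≡ 40 (mod 307)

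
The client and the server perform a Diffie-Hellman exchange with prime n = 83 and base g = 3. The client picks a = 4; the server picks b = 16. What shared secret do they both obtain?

49

The client sends A = g^a mod n = 3^4 mod 83.
3^1 ≡ 3 (mod 83)
3^2 = (3^1)^2 ≡ 3^2 = 9 ≡ 9 (mod 83)
3^4 = (3^2)^2 ≡ 9^2 = 81 ≡ 81 (mod 83)
So A = 81. The server then computes K = A^b mod n = 81^16 mod 83.
81^1 ≡ 81 (mod 83)
81^2 = (81^1)^2 ≡ 81^2 = 6561 ≡ 4 (mod 83)
81^4 = (81^2)^2 ≡ 4^2 = 16 ≡ 16 (mod 83)
81^8 = (81^4)^2 ≡ 16^2 = 256 ≡ 7 (mod 83)
81^16 = (81^8)^2 ≡ 7^2 = 49 ≡ 49 (mod 83)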